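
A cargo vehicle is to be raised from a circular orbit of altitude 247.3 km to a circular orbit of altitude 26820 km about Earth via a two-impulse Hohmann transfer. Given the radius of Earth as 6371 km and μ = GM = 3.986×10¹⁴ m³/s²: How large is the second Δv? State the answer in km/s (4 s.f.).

Δv ≈ 1.467 km/s

r₁ = 6371 + 247.3 = 6618.3 km = 6.6183×10⁶ m.
r₂ = 6371 + 26820 = 33191 km = 3.3191×10⁷ m.
Transfer ellipse a_t = (r₁ + r₂)/2 = 1.990×10⁷ m.
At r₁: circular v_c1 = √(μ/r₁) = 7761 m/s; transfer-perigee v_p = √[μ(2/r₁ − 1/a_t)] = 10020 m/s.
At r₂: circular v_c2 = √(μ/r₂) = 3465 m/s; transfer-apogee v_a = √[μ(2/r₂ − 1/a_t)] = 1998 m/s.
Δv₂ = v_c2 − v_a = 1467 m/s.
= 1.467 km/s.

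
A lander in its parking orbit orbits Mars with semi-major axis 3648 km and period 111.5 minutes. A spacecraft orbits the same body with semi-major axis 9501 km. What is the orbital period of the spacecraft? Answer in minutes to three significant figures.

T₂ ≈ 469 minutes

Kepler's third law: T² ∝ a³, so T₂ = T₁ (a₂/a₁)^(3/2).
a₂/a₁ = 2.604, (a₂/a₁)^(3/2) = 4.203.
T₂ = 111.5 × 4.203 = 468.6 minutes.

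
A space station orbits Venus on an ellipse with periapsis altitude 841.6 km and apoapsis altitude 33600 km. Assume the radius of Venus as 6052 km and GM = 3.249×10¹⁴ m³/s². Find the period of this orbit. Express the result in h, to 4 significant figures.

r_p = 6052 + 841.6 = 6893.6 km = 6.8936×10⁶ m.
r_a = 6052 + 33600 = 39652 km = 3.9652×10⁷ m.
Semi-major axis a = (r_p + r_a)/2 = (6893.6 + 39652)/2 = 23273 km = 2.327×10⁷ m.
By Kepler's third law T = 2π√(a³/μ) = 2π × 6.229×10³ = 3.914×10⁴ s.
= 10.87 h.

T ≈ 10.87 h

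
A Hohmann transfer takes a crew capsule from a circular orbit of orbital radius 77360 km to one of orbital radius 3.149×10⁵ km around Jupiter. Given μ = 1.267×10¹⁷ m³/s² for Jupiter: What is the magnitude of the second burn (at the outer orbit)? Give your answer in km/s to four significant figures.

r₁ = 77360 km = 7.736×10⁷ m.
r₂ = 3.149×10⁵ km = 3.149×10⁸ m.
Transfer ellipse a_t = (r₁ + r₂)/2 = 1.961×10⁸ m.
At r₁: circular v_c1 = √(μ/r₁) = 40470 m/s; transfer-perijove v_p = √[μ(2/r₁ − 1/a_t)] = 51280 m/s.
At r₂: circular v_c2 = √(μ/r₂) = 20060 m/s; transfer-apojove v_a = √[μ(2/r₂ − 1/a_t)] = 12600 m/s.
Δv₂ = v_c2 − v_a = 7461 m/s.
= 7.461 km/s.

Δv ≈ 7.461 km/s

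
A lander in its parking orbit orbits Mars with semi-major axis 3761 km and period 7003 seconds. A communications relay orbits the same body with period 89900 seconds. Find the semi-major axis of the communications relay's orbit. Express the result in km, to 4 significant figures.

Kepler's third law: a³ ∝ T², so a₂ = a₁ (T₂/T₁)^(2/3).
T₂/T₁ = 12.84, (T₂/T₁)^(2/3) = 5.483.
a₂ = 3761 × 5.483 = 20620 km.

a₂ ≈ 20620 km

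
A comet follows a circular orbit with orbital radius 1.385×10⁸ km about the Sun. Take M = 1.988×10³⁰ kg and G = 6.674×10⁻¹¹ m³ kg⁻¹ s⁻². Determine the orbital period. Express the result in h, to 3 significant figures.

μ = GM = 6.674×10⁻¹¹ × 1.988×10³⁰ = 1.327×10²⁰ m³/s².
r = 1.385×10⁸ km = 1.385×10¹¹ m.
Kepler's third law: T = 2π√(r³/μ) = 2π√((1.385×10¹¹)³ / 1.327×10²⁰).
r³/μ = 2.002×10¹³ s², so T = 2π × 4.475×10⁶ = 2.812×10⁷ s.
Converting: 2.812×10⁷ s ÷ 3600 = 7810 h.

T ≈ 7810 h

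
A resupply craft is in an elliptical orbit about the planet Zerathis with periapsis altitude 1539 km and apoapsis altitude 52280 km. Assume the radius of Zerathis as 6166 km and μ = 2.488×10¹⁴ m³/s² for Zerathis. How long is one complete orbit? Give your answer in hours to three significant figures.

r_p = 6166 + 1539 = 7705.0 km = 7.7050×10⁶ m.
r_a = 6166 + 52280 = 58446 km = 5.8446×10⁷ m.
Semi-major axis a = (r_p + r_a)/2 = (7705.0 + 58446)/2 = 33076 km = 3.308×10⁷ m.
By Kepler's third law T = 2π√(a³/μ) = 2π × 1.206×10⁴ = 7.577×10⁴ s.
= 21.05 hours.

T ≈ 21.0 hours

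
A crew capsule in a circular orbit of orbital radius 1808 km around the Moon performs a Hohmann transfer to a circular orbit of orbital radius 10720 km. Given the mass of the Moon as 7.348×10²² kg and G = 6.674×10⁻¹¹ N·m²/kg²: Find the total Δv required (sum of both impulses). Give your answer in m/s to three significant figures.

μ = GM = 6.674×10⁻¹¹ × 7.348×10²² = 4.904×10¹² m³/s².
r₁ = 1808 km = 1.808×10⁶ m.
r₂ = 10720 km = 1.072×10⁷ m.
Transfer ellipse a_t = (r₁ + r₂)/2 = 6.264×10⁶ m.
At r₁: circular v_c1 = √(μ/r₁) = 1647 m/s; transfer-perilune v_p = √[μ(2/r₁ − 1/a_t)] = 2155 m/s.
Δv₁ = v_p − v_c1 = 507.6 m/s.
At r₂: circular v_c2 = √(μ/r₂) = 676.4 m/s; transfer-apolune v_a = √[μ(2/r₂ − 1/a_t)] = 363.4 m/s.
Δv₂ = v_c2 − v_a = 313.0 m/s.
Total Δv = Δv₁ + Δv₂ = 820.6 m/s.

Δv_total ≈ 821 m/s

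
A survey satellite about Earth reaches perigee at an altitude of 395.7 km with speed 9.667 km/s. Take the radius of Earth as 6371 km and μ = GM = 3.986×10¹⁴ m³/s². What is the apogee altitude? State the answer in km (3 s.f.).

r_p = 6371 + 395.7 = 6766.7 km = 6.767×10⁶ m.
Specific energy ε = v²/2 − μ/r = -1.218×10⁷ J/kg, so a = −μ/(2ε) = 1.636×10⁷ m.
The apsides satisfy r_p + r_a = 2a, so the apogee radius is 2a − r_p = 2.596×10⁷ m = 25957 km.
Apogee altitude = 25957 − 6371 = 19586 km.

apogee altitude ≈ 19600 km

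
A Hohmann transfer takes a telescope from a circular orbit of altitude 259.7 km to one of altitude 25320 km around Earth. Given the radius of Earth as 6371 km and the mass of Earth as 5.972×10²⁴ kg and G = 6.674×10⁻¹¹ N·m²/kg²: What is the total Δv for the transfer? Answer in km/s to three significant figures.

Δv_total ≈ 3.68 km/s

μ = GM = 6.674×10⁻¹¹ × 5.972×10²⁴ = 3.986×10¹⁴ m³/s².
r₁ = 6371 + 259.7 = 6630.7 km = 6.6307×10⁶ m.
r₂ = 6371 + 25320 = 31691 km = 3.1691×10⁷ m.
Transfer ellipse a_t = (r₁ + r₂)/2 = 1.916×10⁷ m.
At r₁: circular v_c1 = √(μ/r₁) = 7753 m/s; transfer-perigee v_p = √[μ(2/r₁ − 1/a_t)] = 9971 m/s.
Δv₁ = v_p − v_c1 = 2218 m/s.
At r₂: circular v_c2 = √(μ/r₂) = 3546 m/s; transfer-apogee v_a = √[μ(2/r₂ − 1/a_t)] = 2086 m/s.
Δv₂ = v_c2 − v_a = 1460 m/s.
Total Δv = Δv₁ + Δv₂ = 3678 m/s = 3.678 km/s.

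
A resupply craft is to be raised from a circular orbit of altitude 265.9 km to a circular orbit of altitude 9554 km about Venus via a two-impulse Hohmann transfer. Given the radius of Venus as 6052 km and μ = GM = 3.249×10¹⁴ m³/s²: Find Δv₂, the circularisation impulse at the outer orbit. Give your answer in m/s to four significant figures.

Δv ≈ 1099 m/s

r₁ = 6052 + 265.9 = 6317.9 km = 6.3179×10⁶ m.
r₂ = 6052 + 9554 = 15606 km = 1.5606×10⁷ m.
Transfer ellipse a_t = (r₁ + r₂)/2 = 1.096×10⁷ m.
At r₁: circular v_c1 = √(μ/r₁) = 7171 m/s; transfer-periapsis v_p = √[μ(2/r₁ − 1/a_t)] = 8556 m/s.
At r₂: circular v_c2 = √(μ/r₂) = 4563 m/s; transfer-apoapsis v_a = √[μ(2/r₂ − 1/a_t)] = 3464 m/s.
Δv₂ = v_c2 − v_a = 1099 m/s.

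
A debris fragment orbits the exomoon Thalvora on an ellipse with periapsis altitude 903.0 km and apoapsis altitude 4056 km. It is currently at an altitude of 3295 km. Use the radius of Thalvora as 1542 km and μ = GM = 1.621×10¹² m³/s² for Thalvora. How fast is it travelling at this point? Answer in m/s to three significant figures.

v ≈ 517 m/s

r_p = 1542 + 903.0 = 2445.0 km = 2.4450×10⁶ m.
r_a = 1542 + 4056 = 5598.0 km = 5.5980×10⁶ m.
r = 1542 + 3295 = 4837.0 km = 4.837×10⁶ m.
Semi-major axis a = (r_p + r_a)/2 = 4021.5 km = 4.022×10⁶ m.
Vis-viva: v² = μ(2/r − 1/a) = 1.621×10¹² × (4.135×10⁻⁷ − 2.487×10⁻⁷) = 2.672×10⁵ m²/s².
v = 516.9 m/s.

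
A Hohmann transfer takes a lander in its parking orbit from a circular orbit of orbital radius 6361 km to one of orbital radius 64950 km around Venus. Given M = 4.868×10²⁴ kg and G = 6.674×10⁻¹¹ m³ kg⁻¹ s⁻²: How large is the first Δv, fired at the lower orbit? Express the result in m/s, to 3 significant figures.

μ = GM = 6.674×10⁻¹¹ × 4.868×10²⁴ = 3.249×10¹⁴ m³/s².
r₁ = 6361 km = 6.361×10⁶ m.
r₂ = 64950 km = 6.495×10⁷ m.
Transfer ellipse a_t = (r₁ + r₂)/2 = 3.566×10⁷ m.
At r₁: circular v_c1 = √(μ/r₁) = 7147 m/s; transfer-periapsis v_p = √[μ(2/r₁ − 1/a_t)] = 9646 m/s.
Δv₁ = v_p − v_c1 = 2499 m/s.

Δv ≈ 2500 m/s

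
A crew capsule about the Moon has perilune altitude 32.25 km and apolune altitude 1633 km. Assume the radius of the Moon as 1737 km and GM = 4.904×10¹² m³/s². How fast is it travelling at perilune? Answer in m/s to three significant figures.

v ≈ 1910 m/s

r_p = 1737 + 32.25 = 1769.2 km = 1.7692×10⁶ m.
r_a = 1737 + 1633 = 3370.0 km = 3.3700×10⁶ m.
Semi-major axis a = (r_p + r_a)/2 = 2569.6 km = 2.570×10⁶ m.
Vis-viva: v² = μ(2/r − 1/a) = 4.904×10¹² × (1.130×10⁻⁶ − 3.892×10⁻⁷) = 3.635×10⁶ m²/s².
v = 1907 m/s.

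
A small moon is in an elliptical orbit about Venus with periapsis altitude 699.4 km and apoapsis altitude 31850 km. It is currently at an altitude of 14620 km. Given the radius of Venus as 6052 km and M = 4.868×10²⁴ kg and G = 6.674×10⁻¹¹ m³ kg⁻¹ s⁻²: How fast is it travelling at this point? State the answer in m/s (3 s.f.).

μ = GM = 6.674×10⁻¹¹ × 4.868×10²⁴ = 3.249×10¹⁴ m³/s².
r_p = 6052 + 699.4 = 6751.4 km = 6.7514×10⁶ m.
r_a = 6052 + 31850 = 37902 km = 3.7902×10⁷ m.
r = 6052 + 14620 = 20672 km = 2.067×10⁷ m.
Semi-major axis a = (r_p + r_a)/2 = 22327 km = 2.233×10⁷ m.
Vis-viva: v² = μ(2/r − 1/a) = 3.249×10¹⁴ × (9.675×10⁻⁸ − 4.479×10⁻⁸) = 1.688×10⁷ m²/s².
v = 4109 m/s.

v ≈ 4110 m/s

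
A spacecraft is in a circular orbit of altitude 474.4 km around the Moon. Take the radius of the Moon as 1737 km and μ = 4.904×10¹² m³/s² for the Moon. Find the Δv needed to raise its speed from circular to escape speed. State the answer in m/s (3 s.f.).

Δv ≈ 617 m/s

r = 1737 + 474.4 = 2211.4 km = 2.2114×10⁶ m.
Circular speed v_c = √(μ/r) = 1489 m/s.
Escape speed v_esc = √(2μ/r) = √2 × v_c = 2106 m/s.
Δv = v_esc − v_c = 616.8 m/s.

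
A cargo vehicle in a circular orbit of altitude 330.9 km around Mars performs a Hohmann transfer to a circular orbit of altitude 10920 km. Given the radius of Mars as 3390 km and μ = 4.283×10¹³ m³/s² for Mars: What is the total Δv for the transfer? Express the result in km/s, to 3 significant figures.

r₁ = 3390 + 330.9 = 3720.9 km = 3.7209×10⁶ m.
r₂ = 3390 + 10920 = 14310 km = 1.4310×10⁷ m.
Transfer ellipse a_t = (r₁ + r₂)/2 = 9.015×10⁶ m.
At r₁: circular v_c1 = √(μ/r₁) = 3393 m/s; transfer-periapsis v_p = √[μ(2/r₁ − 1/a_t)] = 4274 m/s.
Δv₁ = v_p − v_c1 = 881.7 m/s.
At r₂: circular v_c2 = √(μ/r₂) = 1730 m/s; transfer-apoapsis v_a = √[μ(2/r₂ − 1/a_t)] = 1111 m/s.
Δv₂ = v_c2 − v_a = 618.6 m/s.
Total Δv = Δv₁ + Δv₂ = 1500 m/s = 1.500 km/s.

Δv_total ≈ 1.50 km/s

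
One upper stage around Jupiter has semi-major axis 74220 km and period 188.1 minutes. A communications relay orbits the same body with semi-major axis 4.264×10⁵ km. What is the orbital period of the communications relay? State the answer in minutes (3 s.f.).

T₂ ≈ 2590 minutes

Kepler's third law: T² ∝ a³, so T₂ = T₁ (a₂/a₁)^(3/2).
a₂/a₁ = 5.745, (a₂/a₁)^(3/2) = 13.77.
T₂ = 188.1 × 13.77 = 2590 minutes.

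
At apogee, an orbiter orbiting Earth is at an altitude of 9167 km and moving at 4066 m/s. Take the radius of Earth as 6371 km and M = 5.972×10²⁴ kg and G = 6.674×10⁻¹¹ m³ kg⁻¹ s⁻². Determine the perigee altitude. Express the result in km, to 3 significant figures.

perigee altitude ≈ 1020 km

μ = GM = 6.674×10⁻¹¹ × 5.972×10²⁴ = 3.986×10¹⁴ m³/s².
r_a = 6371 + 9167 = 15538 km = 1.554×10⁷ m.
Specific energy ε = v²/2 − μ/r = -1.739×10⁷ J/kg, so a = −μ/(2ε) = 1.146×10⁷ m.
The apsides satisfy r_p + r_a = 2a, so the perigee radius is 2a − r_a = 7.388×10⁶ m = 7387.9 km.
Perigee altitude = 7387.9 − 6371 = 1016.9 km.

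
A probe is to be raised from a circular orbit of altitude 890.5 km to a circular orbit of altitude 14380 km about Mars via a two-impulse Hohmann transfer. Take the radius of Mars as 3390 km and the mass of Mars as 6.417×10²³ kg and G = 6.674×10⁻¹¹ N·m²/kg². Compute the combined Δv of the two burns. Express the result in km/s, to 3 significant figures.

Δv_total ≈ 1.44 km/s

μ = GM = 6.674×10⁻¹¹ × 6.417×10²³ = 4.283×10¹³ m³/s².
r₁ = 3390 + 890.5 = 4280.5 km = 4.2805×10⁶ m.
r₂ = 3390 + 14380 = 17770 km = 1.7770×10⁷ m.
Transfer ellipse a_t = (r₁ + r₂)/2 = 1.103×10⁷ m.
At r₁: circular v_c1 = √(μ/r₁) = 3163 m/s; transfer-periapsis v_p = √[μ(2/r₁ − 1/a_t)] = 4016 m/s.
Δv₁ = v_p − v_c1 = 852.6 m/s.
At r₂: circular v_c2 = √(μ/r₂) = 1552 m/s; transfer-apoapsis v_a = √[μ(2/r₂ − 1/a_t)] = 967.3 m/s.
Δv₂ = v_c2 − v_a = 585.1 m/s.
Total Δv = Δv₁ + Δv₂ = 1438 m/s = 1.438 km/s.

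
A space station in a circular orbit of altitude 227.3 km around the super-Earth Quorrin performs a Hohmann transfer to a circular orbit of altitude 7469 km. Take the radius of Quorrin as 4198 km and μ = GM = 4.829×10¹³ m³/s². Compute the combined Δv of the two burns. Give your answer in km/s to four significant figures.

Δv_total ≈ 1.200 km/s

r₁ = 4198 + 227.3 = 4425.3 km = 4.4253×10⁶ m.
r₂ = 4198 + 7469 = 11667 km = 1.1667×10⁷ m.
Transfer ellipse a_t = (r₁ + r₂)/2 = 8.046×10⁶ m.
At r₁: circular v_c1 = √(μ/r₁) = 3303 m/s; transfer-periapsis v_p = √[μ(2/r₁ − 1/a_t)] = 3978 m/s.
Δv₁ = v_p − v_c1 = 674.4 m/s.
At r₂: circular v_c2 = √(μ/r₂) = 2034 m/s; transfer-apoapsis v_a = √[μ(2/r₂ − 1/a_t)] = 1509 m/s.
Δv₂ = v_c2 − v_a = 525.7 m/s.
Total Δv = Δv₁ + Δv₂ = 1200 m/s = 1.200 km/s.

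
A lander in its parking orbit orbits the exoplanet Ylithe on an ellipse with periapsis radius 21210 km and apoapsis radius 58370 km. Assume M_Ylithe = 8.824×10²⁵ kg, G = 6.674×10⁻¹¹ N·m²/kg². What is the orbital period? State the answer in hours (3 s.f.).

μ = GM = 6.674×10⁻¹¹ × 8.824×10²⁵ = 5.889×10¹⁵ m³/s².
Semi-major axis a = (r_p + r_a)/2 = (21210 + 58370)/2 = 39790 km = 3.979×10⁷ m.
By Kepler's third law T = 2π√(a³/μ) = 2π × 3.271×10³ = 2.055×10⁴ s.
= 5.708 hours.

T ≈ 5.71 hours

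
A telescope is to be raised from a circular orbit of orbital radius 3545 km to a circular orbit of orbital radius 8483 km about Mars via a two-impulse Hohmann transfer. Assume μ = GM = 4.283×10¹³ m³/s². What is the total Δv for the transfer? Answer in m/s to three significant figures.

r₁ = 3545 km = 3.545×10⁶ m.
r₂ = 8483 km = 8.483×10⁶ m.
Transfer ellipse a_t = (r₁ + r₂)/2 = 6.014×10⁶ m.
At r₁: circular v_c1 = √(μ/r₁) = 3476 m/s; transfer-periapsis v_p = √[μ(2/r₁ − 1/a_t)] = 4128 m/s.
Δv₁ = v_p − v_c1 = 652.3 m/s.
At r₂: circular v_c2 = √(μ/r₂) = 2247 m/s; transfer-apoapsis v_a = √[μ(2/r₂ − 1/a_t)] = 1725 m/s.
Δv₂ = v_c2 − v_a = 521.8 m/s.
Total Δv = Δv₁ + Δv₂ = 1174 m/s.

Δv_total ≈ 1170 m/s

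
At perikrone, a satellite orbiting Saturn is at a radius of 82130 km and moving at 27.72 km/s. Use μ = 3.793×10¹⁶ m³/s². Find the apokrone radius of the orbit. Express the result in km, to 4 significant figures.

r_p = 8.213×10⁷ m.
Specific energy ε = v²/2 − μ/r = -7.763×10⁷ J/kg, so a = −μ/(2ε) = 2.443×10⁸ m.
The apsides satisfy r_p + r_a = 2a, so the apokrone radius is 2a − r_p = 4.065×10⁸ m = 4.0647×10⁵ km.

apokrone radius ≈ 4.065×10⁵ km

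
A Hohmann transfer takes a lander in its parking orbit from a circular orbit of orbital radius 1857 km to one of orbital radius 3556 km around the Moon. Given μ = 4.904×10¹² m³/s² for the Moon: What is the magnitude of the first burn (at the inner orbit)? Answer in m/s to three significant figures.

Δv ≈ 238 m/s

r₁ = 1857 km = 1.857×10⁶ m.
r₂ = 3556 km = 3.556×10⁶ m.
Transfer ellipse a_t = (r₁ + r₂)/2 = 2.706×10⁶ m.
At r₁: circular v_c1 = √(μ/r₁) = 1625 m/s; transfer-perilune v_p = √[μ(2/r₁ − 1/a_t)] = 1863 m/s.
Δv₁ = v_p − v_c1 = 237.7 m/s.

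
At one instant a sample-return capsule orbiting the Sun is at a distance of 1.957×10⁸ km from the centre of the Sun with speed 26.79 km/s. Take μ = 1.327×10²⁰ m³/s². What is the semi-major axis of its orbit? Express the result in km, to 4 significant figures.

a ≈ 2.078×10⁸ km

r = 1.957×10¹¹ m.
Vis-viva rearranged: 1/a = 2/r − v²/μ = 1.022×10⁻¹¹ − 5.408×10⁻¹² = 4.811×10⁻¹² m⁻¹.
a = 2.078×10¹¹ m = 2.0785×10⁸ km.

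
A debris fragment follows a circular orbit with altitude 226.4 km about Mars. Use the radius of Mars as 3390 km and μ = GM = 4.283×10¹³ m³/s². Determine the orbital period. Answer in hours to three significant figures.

T ≈ 1.83 hours

r = 3390 + 226.4 = 3616.4 km = 3.6164×10⁶ m.
Kepler's third law: T = 2π√(r³/μ) = 2π√((3.616×10⁶)³ / 4.283×10¹³).
r³/μ = 1.104×10⁶ s², so T = 2π × 1.051×10³ = 6.603×10³ s.
Converting: 6.603×10³ s ÷ 3600 = 1.834 hours.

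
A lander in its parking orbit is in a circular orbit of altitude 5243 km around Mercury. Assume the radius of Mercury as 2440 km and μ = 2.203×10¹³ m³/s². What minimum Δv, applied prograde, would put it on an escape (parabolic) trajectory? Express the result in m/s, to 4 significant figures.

Δv ≈ 701.4 m/s

r = 2440 + 5243 = 7683.0 km = 7.6830×10⁶ m.
Circular speed v_c = √(μ/r) = 1693 m/s.
Escape speed v_esc = √(2μ/r) = √2 × v_c = 2395 m/s.
Δv = v_esc − v_c = 701.4 m/s.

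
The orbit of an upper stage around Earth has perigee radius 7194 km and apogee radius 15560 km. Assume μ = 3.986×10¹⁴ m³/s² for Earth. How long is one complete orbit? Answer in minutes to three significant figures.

T ≈ 201 minutes

Semi-major axis a = (r_p + r_a)/2 = (7194.0 + 15560)/2 = 11377 km = 1.138×10⁷ m.
By Kepler's third law T = 2π√(a³/μ) = 2π × 1.922×10³ = 1.208×10⁴ s.
= 201.3 minutes.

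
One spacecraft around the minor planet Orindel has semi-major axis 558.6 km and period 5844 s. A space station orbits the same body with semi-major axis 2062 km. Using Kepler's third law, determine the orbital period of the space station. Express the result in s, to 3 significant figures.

T₂ ≈ 41400 s

Kepler's third law: T² ∝ a³, so T₂ = T₁ (a₂/a₁)^(3/2).
a₂/a₁ = 3.691, (a₂/a₁)^(3/2) = 7.092.
T₂ = 5844 × 7.092 = 41450 s.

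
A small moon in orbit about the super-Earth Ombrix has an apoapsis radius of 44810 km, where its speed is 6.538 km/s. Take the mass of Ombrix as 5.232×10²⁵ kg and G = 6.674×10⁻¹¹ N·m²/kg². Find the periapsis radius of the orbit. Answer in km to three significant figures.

periapsis radius ≈ 16900 km

μ = GM = 6.674×10⁻¹¹ × 5.232×10²⁵ = 3.492×10¹⁵ m³/s².
r_a = 4.481×10⁷ m.
Specific energy ε = v²/2 − μ/r = -5.655×10⁷ J/kg, so a = −μ/(2ε) = 3.087×10⁷ m.
The apsides satisfy r_p + r_a = 2a, so the periapsis radius is 2a − r_a = 1.693×10⁷ m = 16935 km.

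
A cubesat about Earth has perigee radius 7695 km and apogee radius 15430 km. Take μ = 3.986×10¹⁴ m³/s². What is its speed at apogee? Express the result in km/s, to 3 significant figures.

v ≈ 4.15 km/s

Semi-major axis a = (r_p + r_a)/2 = 11562 km = 1.156×10⁷ m.
Vis-viva: v² = μ(2/r − 1/a) = 3.986×10¹⁴ × (1.296×10⁻⁷ − 8.649×10⁻⁸) = 1.719×10⁷ m²/s².
v = 4146 m/s = 4.146 km/s.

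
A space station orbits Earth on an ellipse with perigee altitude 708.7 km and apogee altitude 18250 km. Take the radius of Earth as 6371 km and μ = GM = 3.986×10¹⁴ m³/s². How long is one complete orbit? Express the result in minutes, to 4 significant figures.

T ≈ 331.0 minutes

r_p = 6371 + 708.7 = 7079.7 km = 7.0797×10⁶ m.
r_a = 6371 + 18250 = 24621 km = 2.4621×10⁷ m.
Semi-major axis a = (r_p + r_a)/2 = (7079.7 + 24621)/2 = 15850 km = 1.585×10⁷ m.
By Kepler's third law T = 2π√(a³/μ) = 2π × 3.161×10³ = 1.986×10⁴ s.
= 331.0 minutes.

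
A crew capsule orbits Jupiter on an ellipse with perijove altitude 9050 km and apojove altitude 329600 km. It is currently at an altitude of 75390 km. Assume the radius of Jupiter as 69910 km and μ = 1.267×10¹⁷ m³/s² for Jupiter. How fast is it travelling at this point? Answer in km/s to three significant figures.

v ≈ 34.8 km/s

r_p = 69910 + 9050 = 78960 km = 7.8960×10⁷ m.
r_a = 69910 + 329600 = 399510 km = 3.9951×10⁸ m.
r = 69910 + 75390 = 1.4530×10⁵ km = 1.453×10⁸ m.
Semi-major axis a = (r_p + r_a)/2 = 2.3924×10⁵ km = 2.392×10⁸ m.
Vis-viva: v² = μ(2/r − 1/a) = 1.267×10¹⁷ × (1.376×10⁻⁸ − 4.180×10⁻⁹) = 1.214×10⁹ m²/s².
v = 34850 m/s = 34.85 km/s.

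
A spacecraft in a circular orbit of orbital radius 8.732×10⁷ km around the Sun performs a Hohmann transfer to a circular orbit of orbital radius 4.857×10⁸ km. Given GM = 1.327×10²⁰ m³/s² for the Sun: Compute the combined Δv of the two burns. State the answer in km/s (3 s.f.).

r₁ = 8.732×10⁷ km = 8.732×10¹⁰ m.
r₂ = 4.857×10⁸ km = 4.857×10¹¹ m.
Transfer ellipse a_t = (r₁ + r₂)/2 = 2.865×10¹¹ m.
At r₁: circular v_c1 = √(μ/r₁) = 38980 m/s; transfer-perihelion v_p = √[μ(2/r₁ − 1/a_t)] = 50760 m/s.
Δv₁ = v_p − v_c1 = 11770 m/s.
At r₂: circular v_c2 = √(μ/r₂) = 16530 m/s; transfer-aphelion v_a = √[μ(2/r₂ − 1/a_t)] = 9125 m/s.
Δv₂ = v_c2 − v_a = 7404 m/s.
Total Δv = Δv₁ + Δv₂ = 19180 m/s = 19.18 km/s.

Δv_total ≈ 19.2 km/s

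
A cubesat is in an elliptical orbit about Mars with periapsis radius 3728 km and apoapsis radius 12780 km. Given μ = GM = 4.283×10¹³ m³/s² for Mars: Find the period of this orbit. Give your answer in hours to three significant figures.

Semi-major axis a = (r_p + r_a)/2 = (3728.0 + 12780)/2 = 8254.0 km = 8.254×10⁶ m.
By Kepler's third law T = 2π√(a³/μ) = 2π × 3.623×10³ = 2.277×10⁴ s.
= 6.324 hours.

T ≈ 6.32 hours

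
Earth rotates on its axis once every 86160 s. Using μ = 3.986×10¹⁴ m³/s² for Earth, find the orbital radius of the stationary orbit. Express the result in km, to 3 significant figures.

r_sync ≈ 42200 km

A synchronous orbit has period T, so by Kepler's third law a = (μT²/4π²)^(1/3).
μT²/4π² = 3.986×10¹⁴ × (8.616×10⁴)² / 39.48 = 7.495×10²² m³.
a = 4.216×10⁷ m = 42163 km.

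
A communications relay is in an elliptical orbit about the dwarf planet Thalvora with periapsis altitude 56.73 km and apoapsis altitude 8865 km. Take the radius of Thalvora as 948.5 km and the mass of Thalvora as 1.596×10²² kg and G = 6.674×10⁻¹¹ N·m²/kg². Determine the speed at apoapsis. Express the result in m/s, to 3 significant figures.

μ = GM = 6.674×10⁻¹¹ × 1.596×10²² = 1.065×10¹² m³/s².
r_p = 948.5 + 56.73 = 1005.2 km = 1.0052×10⁶ m.
r_a = 948.5 + 8865 = 9813.5 km = 9.8135×10⁶ m.
Semi-major axis a = (r_p + r_a)/2 = 5409.4 km = 5.409×10⁶ m.
Vis-viva: v² = μ(2/r − 1/a) = 1.065×10¹² × (2.038×10⁻⁷ − 1.849×10⁻⁷) = 2.017×10⁴ m²/s².
v = 142.0 m/s.

v ≈ 142 m/s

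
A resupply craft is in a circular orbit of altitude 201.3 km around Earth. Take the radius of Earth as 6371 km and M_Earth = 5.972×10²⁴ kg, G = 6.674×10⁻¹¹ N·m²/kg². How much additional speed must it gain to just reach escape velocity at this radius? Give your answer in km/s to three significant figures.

Δv ≈ 3.23 km/s

μ = GM = 6.674×10⁻¹¹ × 5.972×10²⁴ = 3.986×10¹⁴ m³/s².
r = 6371 + 201.3 = 6572.3 km = 6.5723×10⁶ m.
Circular speed v_c = √(μ/r) = 7787 m/s.
Escape speed v_esc = √(2μ/r) = √2 × v_c = 11010 m/s.
Δv = v_esc − v_c = 3226 m/s = 3.226 km/s.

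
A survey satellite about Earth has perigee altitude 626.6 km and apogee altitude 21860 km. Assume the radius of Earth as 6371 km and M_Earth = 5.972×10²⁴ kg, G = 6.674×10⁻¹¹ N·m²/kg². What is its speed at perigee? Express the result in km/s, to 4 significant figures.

μ = GM = 6.674×10⁻¹¹ × 5.972×10²⁴ = 3.986×10¹⁴ m³/s².
r_p = 6371 + 626.6 = 6997.6 km = 6.9976×10⁶ m.
r_a = 6371 + 21860 = 28231 km = 2.8231×10⁷ m.
Semi-major axis a = (r_p + r_a)/2 = 17614 km = 1.761×10⁷ m.
Vis-viva: v² = μ(2/r − 1/a) = 3.986×10¹⁴ × (2.858×10⁻⁷ − 5.677×10⁻⁸) = 9.129×10⁷ m²/s².
v = 9555 m/s = 9.555 km/s.

v ≈ 9.555 km/s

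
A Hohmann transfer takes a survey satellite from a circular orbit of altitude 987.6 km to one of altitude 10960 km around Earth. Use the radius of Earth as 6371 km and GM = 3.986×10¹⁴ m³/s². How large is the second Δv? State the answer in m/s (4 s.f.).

r₁ = 6371 + 987.6 = 7358.6 km = 7.3586×10⁶ m.
r₂ = 6371 + 10960 = 17331 km = 1.7331×10⁷ m.
Transfer ellipse a_t = (r₁ + r₂)/2 = 1.234×10⁷ m.
At r₁: circular v_c1 = √(μ/r₁) = 7360 m/s; transfer-perigee v_p = √[μ(2/r₁ − 1/a_t)] = 8720 m/s.
At r₂: circular v_c2 = √(μ/r₂) = 4796 m/s; transfer-apogee v_a = √[μ(2/r₂ − 1/a_t)] = 3703 m/s.
Δv₂ = v_c2 − v_a = 1093 m/s.

Δv ≈ 1093 m/s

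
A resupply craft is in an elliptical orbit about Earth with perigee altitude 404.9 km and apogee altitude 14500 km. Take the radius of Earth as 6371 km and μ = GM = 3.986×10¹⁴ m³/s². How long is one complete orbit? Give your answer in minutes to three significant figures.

r_p = 6371 + 404.9 = 6775.9 km = 6.7759×10⁶ m.
r_a = 6371 + 14500 = 20871 km = 2.0871×10⁷ m.
Semi-major axis a = (r_p + r_a)/2 = (6775.9 + 20871)/2 = 13823 km = 1.382×10⁷ m.
By Kepler's third law T = 2π√(a³/μ) = 2π × 2.574×10³ = 1.617×10⁴ s.
= 269.6 minutes.

T ≈ 270 minutes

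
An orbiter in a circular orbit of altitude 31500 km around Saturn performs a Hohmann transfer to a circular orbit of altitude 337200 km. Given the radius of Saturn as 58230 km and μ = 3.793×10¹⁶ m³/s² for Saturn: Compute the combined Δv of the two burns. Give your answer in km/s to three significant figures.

Δv_total ≈ 9.53 km/s

r₁ = 58230 + 31500 = 89730 km = 8.9730×10⁷ m.
r₂ = 58230 + 337200 = 395430 km = 3.9543×10⁸ m.
Transfer ellipse a_t = (r₁ + r₂)/2 = 2.426×10⁸ m.
At r₁: circular v_c1 = √(μ/r₁) = 20560 m/s; transfer-perikrone v_p = √[μ(2/r₁ − 1/a_t)] = 26250 m/s.
Δv₁ = v_p − v_c1 = 5690 m/s.
At r₂: circular v_c2 = √(μ/r₂) = 9794 m/s; transfer-apokrone v_a = √[μ(2/r₂ − 1/a_t)] = 5957 m/s.
Δv₂ = v_c2 − v_a = 3837 m/s.
Total Δv = Δv₁ + Δv₂ = 9527 m/s = 9.527 km/s.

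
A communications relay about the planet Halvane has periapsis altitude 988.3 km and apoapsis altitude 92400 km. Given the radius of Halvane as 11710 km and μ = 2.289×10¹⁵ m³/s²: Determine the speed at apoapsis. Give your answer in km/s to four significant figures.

v ≈ 2.186 km/s

r_p = 11710 + 988.3 = 12698 km = 1.2698×10⁷ m.
r_a = 11710 + 92400 = 104110 km = 1.0411×10⁸ m.
Semi-major axis a = (r_p + r_a)/2 = 58404 km = 5.840×10⁷ m.
Vis-viva: v² = μ(2/r − 1/a) = 2.289×10¹⁵ × (1.921×10⁻⁸ − 1.712×10⁻⁸) = 4.780×10⁶ m²/s².
v = 2186 m/s = 2.186 km/s.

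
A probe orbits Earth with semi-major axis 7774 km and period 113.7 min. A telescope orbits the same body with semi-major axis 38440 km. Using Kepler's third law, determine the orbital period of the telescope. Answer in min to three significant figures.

T₂ ≈ 1250 min

Kepler's third law: T² ∝ a³, so T₂ = T₁ (a₂/a₁)^(3/2).
a₂/a₁ = 4.945, (a₂/a₁)^(3/2) = 11.00.
T₂ = 113.7 × 11.00 = 1250 min.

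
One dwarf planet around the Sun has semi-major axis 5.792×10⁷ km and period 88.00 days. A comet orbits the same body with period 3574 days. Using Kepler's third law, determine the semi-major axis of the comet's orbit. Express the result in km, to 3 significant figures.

Kepler's third law: a³ ∝ T², so a₂ = a₁ (T₂/T₁)^(2/3).
T₂/T₁ = 40.61, (T₂/T₁)^(2/3) = 11.82.
a₂ = 5.792×10⁷ × 11.82 = 6.843×10⁸ km.

a₂ ≈ 6.84×10⁸ km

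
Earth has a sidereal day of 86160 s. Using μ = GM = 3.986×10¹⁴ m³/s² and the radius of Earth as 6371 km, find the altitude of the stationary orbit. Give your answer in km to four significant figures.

h_sync ≈ 35790 km

A synchronous orbit has period T, so by Kepler's third law a = (μT²/4π²)^(1/3).
μT²/4π² = 3.986×10¹⁴ × (8.616×10⁴)² / 39.48 = 7.495×10²² m³.
a = 4.216×10⁷ m = 42163 km.
Altitude h = a − R = 42163 − 6371 = 35792 km.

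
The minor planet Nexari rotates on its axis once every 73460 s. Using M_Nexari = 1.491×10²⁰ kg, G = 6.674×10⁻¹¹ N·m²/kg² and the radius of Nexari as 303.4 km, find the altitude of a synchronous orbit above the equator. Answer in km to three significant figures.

μ = GM = 6.674×10⁻¹¹ × 1.491×10²⁰ = 9.951×10⁹ m³/s².
A synchronous orbit has period T, so by Kepler's third law a = (μT²/4π²)^(1/3).
μT²/4π² = 9.951×10⁹ × (7.346×10⁴)² / 39.48 = 1.360×10¹⁸ m³.
a = 1.108×10⁶ m = 1108.0 km.
Altitude h = a − R = 1108.0 − 303.4 = 804.59 km.

h_sync ≈ 805 km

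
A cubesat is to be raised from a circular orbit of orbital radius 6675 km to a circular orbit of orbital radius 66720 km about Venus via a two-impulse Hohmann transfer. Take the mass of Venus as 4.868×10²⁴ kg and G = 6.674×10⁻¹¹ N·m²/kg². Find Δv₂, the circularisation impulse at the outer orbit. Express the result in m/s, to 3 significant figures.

μ = GM = 6.674×10⁻¹¹ × 4.868×10²⁴ = 3.249×10¹⁴ m³/s².
r₁ = 6675 km = 6.675×10⁶ m.
r₂ = 66720 km = 6.672×10⁷ m.
Transfer ellipse a_t = (r₁ + r₂)/2 = 3.670×10⁷ m.
At r₁: circular v_c1 = √(μ/r₁) = 6977 m/s; transfer-periapsis v_p = √[μ(2/r₁ − 1/a_t)] = 9407 m/s.
At r₂: circular v_c2 = √(μ/r₂) = 2207 m/s; transfer-apoapsis v_a = √[μ(2/r₂ − 1/a_t)] = 941.1 m/s.
Δv₂ = v_c2 − v_a = 1266 m/s.

Δv ≈ 1270 m/s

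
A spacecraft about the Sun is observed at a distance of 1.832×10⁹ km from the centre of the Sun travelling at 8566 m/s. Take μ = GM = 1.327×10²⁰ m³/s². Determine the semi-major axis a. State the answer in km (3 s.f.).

a ≈ 1.86×10⁹ km

r = 1.832×10¹² m.
Specific orbital energy ε = v²/2 − μ/r = (8566)²/2 − 1.327×10²⁰/1.832×10¹² = -3.575×10⁷ J/kg.
Since ε = −μ/(2a), a = −μ/(2ε) = 1.856×10¹² m = 1.8561×10⁹ km.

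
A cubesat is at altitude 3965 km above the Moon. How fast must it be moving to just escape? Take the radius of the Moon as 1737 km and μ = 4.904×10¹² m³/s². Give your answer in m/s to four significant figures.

v_esc ≈ 1312 m/s

r = 1737 + 3965 = 5702.0 km = 5.7020×10⁶ m.
Escape speed v_esc = √(2μ/r) = √(2 × 4.904×10¹² / 5.702×10⁶) = √(1.720×10⁶) = 1312 m/s.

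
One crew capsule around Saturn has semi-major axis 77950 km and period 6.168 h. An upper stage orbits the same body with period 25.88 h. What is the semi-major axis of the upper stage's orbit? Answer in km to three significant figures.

a₂ ≈ 2.03×10⁵ km

Kepler's third law: a³ ∝ T², so a₂ = a₁ (T₂/T₁)^(2/3).
T₂/T₁ = 4.196, (T₂/T₁)^(2/3) = 2.601.
a₂ = 77950 × 2.601 = 2.028×10⁵ km.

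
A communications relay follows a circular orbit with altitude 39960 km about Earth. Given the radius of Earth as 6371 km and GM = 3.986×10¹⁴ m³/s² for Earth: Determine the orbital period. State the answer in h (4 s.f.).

T ≈ 27.57 h

r = 6371 + 39960 = 46331 km = 4.6331×10⁷ m.
Kepler's third law: T = 2π√(r³/μ) = 2π√((4.633×10⁷)³ / 3.986×10¹⁴).
r³/μ = 2.495×10⁸ s², so T = 2π × 1.580×10⁴ = 9.925×10⁴ s.
Converting: 9.925×10⁴ s ÷ 3600 = 27.57 h.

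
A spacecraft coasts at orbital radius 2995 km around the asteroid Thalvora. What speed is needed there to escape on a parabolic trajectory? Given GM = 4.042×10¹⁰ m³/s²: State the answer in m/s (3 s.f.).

v_esc ≈ 164 m/s

r = 2995 km = 2.995×10⁶ m.
Escape speed v_esc = √(2μ/r) = √(2 × 4.042×10¹⁰ / 2.995×10⁶) = √(2.699×10⁴) = 164.3 m/s.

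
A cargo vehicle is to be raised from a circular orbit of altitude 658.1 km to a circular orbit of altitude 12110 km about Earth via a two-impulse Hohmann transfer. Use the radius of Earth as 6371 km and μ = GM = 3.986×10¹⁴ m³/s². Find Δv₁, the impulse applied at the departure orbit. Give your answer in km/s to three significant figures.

Δv ≈ 1.53 km/s

r₁ = 6371 + 658.1 = 7029.1 km = 7.0291×10⁶ m.
r₂ = 6371 + 12110 = 18481 km = 1.8481×10⁷ m.
Transfer ellipse a_t = (r₁ + r₂)/2 = 1.276×10⁷ m.
At r₁: circular v_c1 = √(μ/r₁) = 7530 m/s; transfer-perigee v_p = √[μ(2/r₁ − 1/a_t)] = 9064 m/s.
Δv₁ = v_p − v_c1 = 1534 m/s.
= 1.534 km/s.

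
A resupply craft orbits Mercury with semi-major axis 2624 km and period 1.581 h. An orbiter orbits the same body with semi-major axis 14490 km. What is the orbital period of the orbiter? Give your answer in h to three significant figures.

Kepler's third law: T² ∝ a³, so T₂ = T₁ (a₂/a₁)^(3/2).
a₂/a₁ = 5.522, (a₂/a₁)^(3/2) = 12.98.
T₂ = 1.581 × 12.98 = 20.52 h.

T₂ ≈ 20.5 h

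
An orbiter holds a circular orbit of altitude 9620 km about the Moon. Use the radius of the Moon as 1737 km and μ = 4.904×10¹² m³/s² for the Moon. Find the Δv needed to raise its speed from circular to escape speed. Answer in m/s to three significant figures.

Δv ≈ 272 m/s

r = 1737 + 9620 = 11357 km = 1.1357×10⁷ m.
Circular speed v_c = √(μ/r) = 657.1 m/s.
Escape speed v_esc = √(2μ/r) = √2 × v_c = 929.3 m/s.
Δv = v_esc − v_c = 272.2 m/s.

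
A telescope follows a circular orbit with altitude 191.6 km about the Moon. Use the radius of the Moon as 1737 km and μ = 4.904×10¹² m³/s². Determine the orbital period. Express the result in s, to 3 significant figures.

r = 1737 + 191.6 = 1928.6 km = 1.9286×10⁶ m.
Kepler's third law: T = 2π√(r³/μ) = 2π√((1.929×10⁶)³ / 4.904×10¹²).
r³/μ = 1.463×10⁶ s², so T = 2π × 1.209×10³ = 7.599×10³ s.

T ≈ 7600 s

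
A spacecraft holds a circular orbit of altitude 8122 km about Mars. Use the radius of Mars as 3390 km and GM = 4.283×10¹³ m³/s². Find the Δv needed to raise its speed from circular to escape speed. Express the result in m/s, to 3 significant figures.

Δv ≈ 799 m/s

r = 3390 + 8122 = 11512 km = 1.1512×10⁷ m.
Circular speed v_c = √(μ/r) = 1929 m/s.
Escape speed v_esc = √(2μ/r) = √2 × v_c = 2728 m/s.
Δv = v_esc − v_c = 799.0 m/s.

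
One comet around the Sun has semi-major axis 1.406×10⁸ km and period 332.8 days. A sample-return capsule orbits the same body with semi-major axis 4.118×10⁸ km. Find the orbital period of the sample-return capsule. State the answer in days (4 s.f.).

Kepler's third law: T² ∝ a³, so T₂ = T₁ (a₂/a₁)^(3/2).
a₂/a₁ = 2.929, (a₂/a₁)^(3/2) = 5.012.
T₂ = 332.8 × 5.012 = 1668 days.

T₂ ≈ 1668 days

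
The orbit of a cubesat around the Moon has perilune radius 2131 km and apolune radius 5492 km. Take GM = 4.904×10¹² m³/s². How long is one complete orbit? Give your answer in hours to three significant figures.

T ≈ 5.86 hours

Semi-major axis a = (r_p + r_a)/2 = (2131.0 + 5492.0)/2 = 3811.5 km = 3.812×10⁶ m.
By Kepler's third law T = 2π√(a³/μ) = 2π × 3.360×10³ = 2.111×10⁴ s.
= 5.865 hours.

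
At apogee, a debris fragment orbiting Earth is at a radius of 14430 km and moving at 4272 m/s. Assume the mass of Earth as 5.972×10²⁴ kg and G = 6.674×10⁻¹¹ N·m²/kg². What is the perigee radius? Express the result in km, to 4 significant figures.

perigee radius ≈ 7119 km

μ = GM = 6.674×10⁻¹¹ × 5.972×10²⁴ = 3.986×10¹⁴ m³/s².
r_a = 1.443×10⁷ m.
Specific energy ε = v²/2 − μ/r = -1.850×10⁷ J/kg, so a = −μ/(2ε) = 1.077×10⁷ m.
The apsides satisfy r_p + r_a = 2a, so the perigee radius is 2a − r_a = 7.119×10⁶ m = 7119.0 km.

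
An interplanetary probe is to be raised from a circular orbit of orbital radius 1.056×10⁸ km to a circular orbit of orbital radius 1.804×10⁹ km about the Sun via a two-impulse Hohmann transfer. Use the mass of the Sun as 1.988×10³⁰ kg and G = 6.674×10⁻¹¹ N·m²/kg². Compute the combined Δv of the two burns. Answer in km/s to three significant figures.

Δv_total ≈ 19.0 km/s

μ = GM = 6.674×10⁻¹¹ × 1.988×10³⁰ = 1.327×10²⁰ m³/s².
r₁ = 1.056×10⁸ km = 1.056×10¹¹ m.
r₂ = 1.804×10⁹ km = 1.804×10¹² m.
Transfer ellipse a_t = (r₁ + r₂)/2 = 9.548×10¹¹ m.
At r₁: circular v_c1 = √(μ/r₁) = 35450 m/s; transfer-perihelion v_p = √[μ(2/r₁ − 1/a_t)] = 48720 m/s.
Δv₁ = v_p − v_c1 = 13280 m/s.
At r₂: circular v_c2 = √(μ/r₂) = 8576 m/s; transfer-aphelion v_a = √[μ(2/r₂ − 1/a_t)] = 2852 m/s.
Δv₂ = v_c2 − v_a = 5724 m/s.
Total Δv = Δv₁ + Δv₂ = 19000 m/s = 19.00 km/s.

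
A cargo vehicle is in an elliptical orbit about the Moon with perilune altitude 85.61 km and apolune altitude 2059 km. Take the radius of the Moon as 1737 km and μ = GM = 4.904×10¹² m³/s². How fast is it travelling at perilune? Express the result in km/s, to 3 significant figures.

v ≈ 1.91 km/s

r_p = 1737 + 85.61 = 1822.6 km = 1.8226×10⁶ m.
r_a = 1737 + 2059 = 3796.0 km = 3.7960×10⁶ m.
Semi-major axis a = (r_p + r_a)/2 = 2809.3 km = 2.809×10⁶ m.
Vis-viva: v² = μ(2/r − 1/a) = 4.904×10¹² × (1.097×10⁻⁶ − 3.560×10⁻⁷) = 3.636×10⁶ m²/s².
v = 1907 m/s = 1.907 km/s.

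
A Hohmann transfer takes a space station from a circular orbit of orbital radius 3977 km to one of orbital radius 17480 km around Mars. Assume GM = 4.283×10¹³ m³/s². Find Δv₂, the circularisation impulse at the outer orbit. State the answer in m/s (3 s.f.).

Δv ≈ 612 m/s

r₁ = 3977 km = 3.977×10⁶ m.
r₂ = 17480 km = 1.748×10⁷ m.
Transfer ellipse a_t = (r₁ + r₂)/2 = 1.073×10⁷ m.
At r₁: circular v_c1 = √(μ/r₁) = 3282 m/s; transfer-periapsis v_p = √[μ(2/r₁ − 1/a_t)] = 4189 m/s.
At r₂: circular v_c2 = √(μ/r₂) = 1565 m/s; transfer-apoapsis v_a = √[μ(2/r₂ − 1/a_t)] = 953.0 m/s.
Δv₂ = v_c2 − v_a = 612.3 m/s.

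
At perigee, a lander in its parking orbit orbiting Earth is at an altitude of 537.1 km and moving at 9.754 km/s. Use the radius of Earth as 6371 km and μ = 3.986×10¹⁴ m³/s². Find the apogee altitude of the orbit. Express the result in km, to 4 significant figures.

r_p = 6371 + 537.1 = 6908.1 km = 6.908×10⁶ m.
Specific energy ε = v²/2 − μ/r = -1.013×10⁷ J/kg, so a = −μ/(2ε) = 1.967×10⁷ m.
The apsides satisfy r_p + r_a = 2a, so the apogee radius is 2a − r_p = 3.244×10⁷ m = 32440 km.
Apogee altitude = 32440 − 6371 = 26069 km.

apogee altitude ≈ 26070 km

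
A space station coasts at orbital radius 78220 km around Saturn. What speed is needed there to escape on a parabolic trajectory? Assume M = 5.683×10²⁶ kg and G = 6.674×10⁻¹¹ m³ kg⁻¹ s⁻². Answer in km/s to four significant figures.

v_esc ≈ 31.14 km/s

μ = GM = 6.674×10⁻¹¹ × 5.683×10²⁶ = 3.793×10¹⁶ m³/s².
r = 78220 km = 7.822×10⁷ m.
Escape speed v_esc = √(2μ/r) = √(2 × 3.793×10¹⁶ / 7.822×10⁷) = √(9.698×10⁸) = 31140 m/s.
= 31.14 km/s.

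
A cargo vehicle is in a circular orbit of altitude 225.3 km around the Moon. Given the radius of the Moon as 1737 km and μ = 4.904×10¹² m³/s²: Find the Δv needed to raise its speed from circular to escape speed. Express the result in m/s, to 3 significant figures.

Δv ≈ 655 m/s

r = 1737 + 225.3 = 1962.3 km = 1.9623×10⁶ m.
Circular speed v_c = √(μ/r) = 1581 m/s.
Escape speed v_esc = √(2μ/r) = √2 × v_c = 2236 m/s.
Δv = v_esc − v_c = 654.8 m/s.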